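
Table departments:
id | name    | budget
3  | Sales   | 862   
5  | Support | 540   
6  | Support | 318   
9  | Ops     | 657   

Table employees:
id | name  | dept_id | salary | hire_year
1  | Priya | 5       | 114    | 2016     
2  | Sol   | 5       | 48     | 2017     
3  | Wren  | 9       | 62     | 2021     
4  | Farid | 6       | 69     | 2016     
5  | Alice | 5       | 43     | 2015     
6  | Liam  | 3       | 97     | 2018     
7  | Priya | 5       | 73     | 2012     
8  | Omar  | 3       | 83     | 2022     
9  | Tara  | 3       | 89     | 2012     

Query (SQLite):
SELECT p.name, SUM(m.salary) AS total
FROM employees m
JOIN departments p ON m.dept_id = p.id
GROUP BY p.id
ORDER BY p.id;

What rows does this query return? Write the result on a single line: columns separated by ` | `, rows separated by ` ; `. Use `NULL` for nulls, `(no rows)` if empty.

Sales | 269 ; Support | 278 ; Support | 69 ; Ops | 62

Join each employees row to its departments via dept_id.
Group joined rows by departments.id; compute SUM(m.salary) per group.
  3: ids {6, 8, 9} → SUM(m.salary)=269
  5: ids {1, 2, 5, 7} → SUM(m.salary)=278
  6: ids {4} → SUM(m.salary)=69
  9: ids {3} → SUM(m.salary)=62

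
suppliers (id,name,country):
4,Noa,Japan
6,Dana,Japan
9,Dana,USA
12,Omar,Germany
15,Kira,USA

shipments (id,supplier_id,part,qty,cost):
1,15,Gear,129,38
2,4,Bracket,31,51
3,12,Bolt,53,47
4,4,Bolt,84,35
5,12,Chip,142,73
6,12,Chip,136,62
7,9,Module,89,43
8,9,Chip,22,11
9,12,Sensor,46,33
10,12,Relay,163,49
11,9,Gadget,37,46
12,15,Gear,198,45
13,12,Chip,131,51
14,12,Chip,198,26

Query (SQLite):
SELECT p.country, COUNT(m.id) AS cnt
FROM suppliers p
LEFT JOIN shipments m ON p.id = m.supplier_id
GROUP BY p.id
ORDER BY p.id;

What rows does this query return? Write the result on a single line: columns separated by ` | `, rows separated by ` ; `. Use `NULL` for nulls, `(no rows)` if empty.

Japan | 2 ; Japan | 0 ; USA | 3 ; Germany | 7 ; USA | 2

LEFT JOIN keeps every suppliers row; unmatched ones get NULL for shipments columns.
Group by suppliers.id and compute COUNT(m.id). COUNT(col) of an all-NULL group is 0.
  4: ids {2, 4} → COUNT(m.id)=2
  6: ids {—} → COUNT(m.id)=0
  9: ids {7, 8, 11} → COUNT(m.id)=3
  12: ids {3, 5, 6, 9, 10, 13, 14} → COUNT(m.id)=7
  15: ids {1, 12} → COUNT(m.id)=2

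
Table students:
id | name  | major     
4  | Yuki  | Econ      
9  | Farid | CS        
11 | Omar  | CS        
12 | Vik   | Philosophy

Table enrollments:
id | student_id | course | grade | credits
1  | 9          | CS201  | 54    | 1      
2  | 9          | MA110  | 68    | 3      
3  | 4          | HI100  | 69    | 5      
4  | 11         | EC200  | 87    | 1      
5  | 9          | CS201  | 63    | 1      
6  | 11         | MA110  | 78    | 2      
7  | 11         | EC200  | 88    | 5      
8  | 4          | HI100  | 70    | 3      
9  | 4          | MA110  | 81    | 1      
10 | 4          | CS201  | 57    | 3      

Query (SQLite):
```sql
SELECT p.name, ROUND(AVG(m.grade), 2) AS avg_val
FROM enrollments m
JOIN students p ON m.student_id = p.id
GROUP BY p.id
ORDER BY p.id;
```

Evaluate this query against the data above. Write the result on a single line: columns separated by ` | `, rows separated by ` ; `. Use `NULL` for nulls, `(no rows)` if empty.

Join each enrollments row to its students via student_id.
Group joined rows by students.id; compute ROUND(AVG(m.grade), 2) per group.
  4: ids {3, 8, 9, 10} → ROUND(AVG(m.grade), 2)=69.25
  9: ids {1, 2, 5} → ROUND(AVG(m.grade), 2)=61.67
  11: ids {4, 6, 7} → ROUND(AVG(m.grade), 2)=84.33

Yuki | 69.25 ; Farid | 61.67 ; Omar | 84.33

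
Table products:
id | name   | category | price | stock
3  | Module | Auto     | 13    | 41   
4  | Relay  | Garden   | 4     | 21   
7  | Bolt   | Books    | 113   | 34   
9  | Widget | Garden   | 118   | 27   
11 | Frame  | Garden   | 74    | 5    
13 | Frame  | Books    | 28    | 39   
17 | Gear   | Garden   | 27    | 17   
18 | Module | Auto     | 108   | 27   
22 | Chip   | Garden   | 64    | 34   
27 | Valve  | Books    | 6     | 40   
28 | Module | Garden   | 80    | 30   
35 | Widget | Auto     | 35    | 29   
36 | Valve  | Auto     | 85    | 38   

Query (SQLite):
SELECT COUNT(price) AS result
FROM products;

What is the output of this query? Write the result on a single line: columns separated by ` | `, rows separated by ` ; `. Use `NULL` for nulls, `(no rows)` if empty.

13

All price values: [13, 4, 113, 118, 74, 28, 27, 108, 64, 6, 80, 35, 85].
COUNT(price) counts non-NULL values → 13.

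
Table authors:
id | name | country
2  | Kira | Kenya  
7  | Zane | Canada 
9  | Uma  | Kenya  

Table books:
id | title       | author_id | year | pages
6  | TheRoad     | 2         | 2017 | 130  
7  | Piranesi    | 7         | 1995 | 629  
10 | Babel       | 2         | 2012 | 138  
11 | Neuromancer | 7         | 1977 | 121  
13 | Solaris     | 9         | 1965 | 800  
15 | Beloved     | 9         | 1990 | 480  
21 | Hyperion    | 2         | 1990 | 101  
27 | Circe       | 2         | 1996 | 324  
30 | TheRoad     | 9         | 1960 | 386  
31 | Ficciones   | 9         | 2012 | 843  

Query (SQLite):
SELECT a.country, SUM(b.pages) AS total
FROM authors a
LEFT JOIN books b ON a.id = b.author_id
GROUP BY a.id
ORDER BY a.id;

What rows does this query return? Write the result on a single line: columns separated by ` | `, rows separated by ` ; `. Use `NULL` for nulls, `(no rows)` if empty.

Kenya | 693 ; Canada | 750 ; Kenya | 2509

LEFT JOIN keeps every authors row; unmatched ones get NULL for books columns.
Group by authors.id and compute SUM(b.pages). SUM over an all-NULL group is NULL.
  2: ids {6, 10, 21, 27} → SUM(b.pages)=693
  7: ids {7, 11} → SUM(b.pages)=750
  9: ids {13, 15, 30, 31} → SUM(b.pages)=2509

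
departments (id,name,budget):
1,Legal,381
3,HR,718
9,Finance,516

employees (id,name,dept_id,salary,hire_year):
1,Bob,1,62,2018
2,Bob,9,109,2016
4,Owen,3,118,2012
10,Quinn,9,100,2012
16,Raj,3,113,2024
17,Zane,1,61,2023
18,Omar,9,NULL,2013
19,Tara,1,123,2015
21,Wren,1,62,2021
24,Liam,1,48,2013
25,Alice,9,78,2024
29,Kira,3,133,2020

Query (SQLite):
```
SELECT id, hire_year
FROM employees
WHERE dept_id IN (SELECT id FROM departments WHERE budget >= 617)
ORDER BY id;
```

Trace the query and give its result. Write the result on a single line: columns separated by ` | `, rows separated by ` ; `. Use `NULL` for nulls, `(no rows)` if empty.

4 | 2012 ; 16 | 2024 ; 29 | 2020

Inner query: departments.id where budget >= 617.
Outer: keep employees rows whose dept_id is in that set.
Inner query → {3}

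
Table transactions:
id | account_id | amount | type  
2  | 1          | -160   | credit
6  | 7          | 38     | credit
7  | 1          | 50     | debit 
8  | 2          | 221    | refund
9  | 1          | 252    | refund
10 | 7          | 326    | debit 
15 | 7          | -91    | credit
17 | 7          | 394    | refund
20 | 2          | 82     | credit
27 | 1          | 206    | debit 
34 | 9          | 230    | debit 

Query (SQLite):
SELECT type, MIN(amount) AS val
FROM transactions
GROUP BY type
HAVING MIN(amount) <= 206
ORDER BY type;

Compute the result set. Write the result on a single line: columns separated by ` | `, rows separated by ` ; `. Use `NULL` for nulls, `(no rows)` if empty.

credit | -160 ; debit | 50

Partition transactions by type; compute MIN(amount) within each group.
HAVING: keep groups where MIN(amount) <= 206.
  credit: ids {2, 6, 15, 20} → MIN(amount)=-160
  debit: ids {7, 10, 27, 34} → MIN(amount)=50
  refund: ids {8, 9, 17} → MIN(amount)=221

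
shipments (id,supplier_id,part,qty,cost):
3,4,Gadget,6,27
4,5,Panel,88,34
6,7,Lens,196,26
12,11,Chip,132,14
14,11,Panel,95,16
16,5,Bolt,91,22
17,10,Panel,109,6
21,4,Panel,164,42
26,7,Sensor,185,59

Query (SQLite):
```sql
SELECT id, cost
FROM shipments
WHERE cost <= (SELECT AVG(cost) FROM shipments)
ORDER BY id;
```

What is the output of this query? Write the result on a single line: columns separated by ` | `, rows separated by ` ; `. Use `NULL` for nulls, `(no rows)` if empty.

3 | 27 ; 6 | 26 ; 12 | 14 ; 14 | 16 ; 16 | 22 ; 17 | 6

Scalar subquery: AVG(cost) over all shipments rows = 27.333333 (≈; comparison uses full precision).
Keep rows where cost <= that value.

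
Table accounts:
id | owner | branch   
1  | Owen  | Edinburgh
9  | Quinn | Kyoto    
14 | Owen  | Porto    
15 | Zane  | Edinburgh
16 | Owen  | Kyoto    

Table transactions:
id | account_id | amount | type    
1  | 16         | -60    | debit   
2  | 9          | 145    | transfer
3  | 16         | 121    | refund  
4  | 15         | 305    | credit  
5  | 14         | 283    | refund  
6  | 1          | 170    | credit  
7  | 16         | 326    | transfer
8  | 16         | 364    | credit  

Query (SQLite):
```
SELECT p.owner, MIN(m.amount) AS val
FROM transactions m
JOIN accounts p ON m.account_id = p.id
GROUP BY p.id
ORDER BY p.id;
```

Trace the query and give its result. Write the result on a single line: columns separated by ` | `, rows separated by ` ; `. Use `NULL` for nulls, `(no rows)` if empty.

Join each transactions row to its accounts via account_id.
Group joined rows by accounts.id; compute MIN(m.amount) per group.
  1: ids {6} → MIN(m.amount)=170
  9: ids {2} → MIN(m.amount)=145
  14: ids {5} → MIN(m.amount)=283
  15: ids {4} → MIN(m.amount)=305
  16: ids {1, 3, 7, 8} → MIN(m.amount)=-60

Owen | 170 ; Quinn | 145 ; Owen | 283 ; Zane | 305 ; Owen | -60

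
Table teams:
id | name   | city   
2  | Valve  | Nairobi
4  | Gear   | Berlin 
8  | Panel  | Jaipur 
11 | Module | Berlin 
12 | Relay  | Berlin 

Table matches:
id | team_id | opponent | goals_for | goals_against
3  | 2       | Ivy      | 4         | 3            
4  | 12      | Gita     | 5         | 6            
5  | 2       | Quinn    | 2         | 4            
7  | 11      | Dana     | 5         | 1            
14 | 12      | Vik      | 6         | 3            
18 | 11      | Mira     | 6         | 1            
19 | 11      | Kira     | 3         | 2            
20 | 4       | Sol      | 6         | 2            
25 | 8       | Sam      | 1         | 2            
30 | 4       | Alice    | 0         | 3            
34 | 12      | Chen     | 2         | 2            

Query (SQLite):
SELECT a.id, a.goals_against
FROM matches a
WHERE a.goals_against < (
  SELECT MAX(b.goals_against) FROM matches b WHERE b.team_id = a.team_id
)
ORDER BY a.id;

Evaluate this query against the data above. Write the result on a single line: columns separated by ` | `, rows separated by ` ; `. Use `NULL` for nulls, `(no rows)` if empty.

For each matches row a, compute MAX(goals_against) over rows sharing a.team_id.
Keep row a if a.goals_against < that per-group MAX.
  team_id=2: MAX(goals_against) = 4
  team_id=4: MAX(goals_against) = 3
  team_id=8: MAX(goals_against) = 2
  team_id=11: MAX(goals_against) = 2
  team_id=12: MAX(goals_against) = 6

3 | 3 ; 7 | 1 ; 14 | 3 ; 18 | 1 ; 20 | 2 ; 34 | 2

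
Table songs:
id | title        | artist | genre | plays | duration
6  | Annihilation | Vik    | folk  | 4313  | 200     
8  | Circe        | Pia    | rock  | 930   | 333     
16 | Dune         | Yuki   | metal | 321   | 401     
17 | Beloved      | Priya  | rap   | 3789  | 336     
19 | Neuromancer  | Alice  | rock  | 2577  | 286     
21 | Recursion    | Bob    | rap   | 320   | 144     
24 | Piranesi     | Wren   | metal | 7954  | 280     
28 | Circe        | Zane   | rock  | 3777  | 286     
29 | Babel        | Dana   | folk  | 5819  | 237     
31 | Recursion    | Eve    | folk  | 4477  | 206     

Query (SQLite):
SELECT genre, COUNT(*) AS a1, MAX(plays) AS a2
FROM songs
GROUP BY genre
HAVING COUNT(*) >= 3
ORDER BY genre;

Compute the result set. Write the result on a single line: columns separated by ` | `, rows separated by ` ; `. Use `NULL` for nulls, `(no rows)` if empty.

Group songs by genre.
Per group compute: COUNT(*), MAX(plays).
HAVING: drop groups with fewer than 3 rows.
  folk: ids {6, 29, 31} → COUNT(*)=3, MAX(plays)=5819
  metal: ids {16, 24} → COUNT(*)=2, MAX(plays)=7954
  rap: ids {17, 21} → COUNT(*)=2, MAX(plays)=3789
  rock: ids {8, 19, 28} → COUNT(*)=3, MAX(plays)=3777

folk | 3 | 5819 ; rock | 3 | 3777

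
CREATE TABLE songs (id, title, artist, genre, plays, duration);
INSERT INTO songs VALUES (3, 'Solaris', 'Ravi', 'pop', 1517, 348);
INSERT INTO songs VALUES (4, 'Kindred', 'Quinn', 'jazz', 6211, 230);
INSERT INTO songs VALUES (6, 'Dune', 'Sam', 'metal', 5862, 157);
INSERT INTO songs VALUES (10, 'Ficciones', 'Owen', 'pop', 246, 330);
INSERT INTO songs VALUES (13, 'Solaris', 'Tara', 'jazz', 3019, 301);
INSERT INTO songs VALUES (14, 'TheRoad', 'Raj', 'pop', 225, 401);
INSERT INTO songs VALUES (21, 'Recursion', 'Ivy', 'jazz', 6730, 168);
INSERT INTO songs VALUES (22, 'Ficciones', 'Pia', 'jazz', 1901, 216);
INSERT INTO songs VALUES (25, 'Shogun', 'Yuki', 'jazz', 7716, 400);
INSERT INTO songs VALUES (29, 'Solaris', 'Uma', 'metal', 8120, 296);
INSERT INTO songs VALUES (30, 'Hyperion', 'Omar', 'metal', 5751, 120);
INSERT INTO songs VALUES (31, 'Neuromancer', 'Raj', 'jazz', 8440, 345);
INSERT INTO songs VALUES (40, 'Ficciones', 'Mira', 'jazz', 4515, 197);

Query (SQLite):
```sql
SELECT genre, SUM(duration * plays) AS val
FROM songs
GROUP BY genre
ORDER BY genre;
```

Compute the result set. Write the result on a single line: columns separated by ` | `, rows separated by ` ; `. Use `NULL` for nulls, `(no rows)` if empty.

For each row compute duration * plays.
Group by genre; take SUM of the expression per group.
  jazz: ids {4, 13, 21, 22, 25, 31, 40} → SUM(duration * plays)=10766160
  metal: ids {6, 29, 30} → SUM(duration * plays)=4013974
  pop: ids {3, 10, 14} → SUM(duration * plays)=699321

jazz | 10766160 ; metal | 4013974 ; pop | 699321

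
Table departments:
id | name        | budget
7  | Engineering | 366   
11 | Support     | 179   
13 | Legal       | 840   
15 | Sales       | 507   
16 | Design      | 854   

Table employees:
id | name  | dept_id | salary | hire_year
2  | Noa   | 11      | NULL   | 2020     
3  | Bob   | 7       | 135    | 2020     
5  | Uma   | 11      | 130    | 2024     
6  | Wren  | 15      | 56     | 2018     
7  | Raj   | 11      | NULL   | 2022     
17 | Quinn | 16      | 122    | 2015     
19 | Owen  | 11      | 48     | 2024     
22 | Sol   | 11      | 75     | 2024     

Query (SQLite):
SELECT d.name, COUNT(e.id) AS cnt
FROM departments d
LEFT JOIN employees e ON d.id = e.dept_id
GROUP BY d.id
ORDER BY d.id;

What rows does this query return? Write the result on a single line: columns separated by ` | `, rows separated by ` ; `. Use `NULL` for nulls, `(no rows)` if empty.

Engineering | 1 ; Support | 5 ; Legal | 0 ; Sales | 1 ; Design | 1

LEFT JOIN keeps every departments row; unmatched ones get NULL for employees columns.
Group by departments.id and compute COUNT(e.id). COUNT(col) of an all-NULL group is 0.
  7: ids {3} → COUNT(e.id)=1
  11: ids {2, 5, 7, 19, 22} → COUNT(e.id)=5
  13: ids {—} → COUNT(e.id)=0
  15: ids {6} → COUNT(e.id)=1
  16: ids {17} → COUNT(e.id)=1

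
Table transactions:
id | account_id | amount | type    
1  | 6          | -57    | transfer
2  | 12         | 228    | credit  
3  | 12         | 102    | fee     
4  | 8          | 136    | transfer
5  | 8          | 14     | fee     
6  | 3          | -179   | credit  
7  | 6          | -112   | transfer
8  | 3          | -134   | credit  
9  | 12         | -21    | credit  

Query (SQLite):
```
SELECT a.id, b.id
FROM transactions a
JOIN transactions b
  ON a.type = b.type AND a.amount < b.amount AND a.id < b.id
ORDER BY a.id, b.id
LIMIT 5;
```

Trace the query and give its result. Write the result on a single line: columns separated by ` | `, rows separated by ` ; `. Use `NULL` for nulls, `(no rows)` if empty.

Pairs (a,b) with same type, a.amount < b.amount, a.id < b.id.
type groups: credit:{2,6,8,9} fee:{3,5} transfer:{1,4,7}
Ordered by (a.id, b.id); first 5.

1 | 4 ; 6 | 8 ; 6 | 9 ; 8 | 9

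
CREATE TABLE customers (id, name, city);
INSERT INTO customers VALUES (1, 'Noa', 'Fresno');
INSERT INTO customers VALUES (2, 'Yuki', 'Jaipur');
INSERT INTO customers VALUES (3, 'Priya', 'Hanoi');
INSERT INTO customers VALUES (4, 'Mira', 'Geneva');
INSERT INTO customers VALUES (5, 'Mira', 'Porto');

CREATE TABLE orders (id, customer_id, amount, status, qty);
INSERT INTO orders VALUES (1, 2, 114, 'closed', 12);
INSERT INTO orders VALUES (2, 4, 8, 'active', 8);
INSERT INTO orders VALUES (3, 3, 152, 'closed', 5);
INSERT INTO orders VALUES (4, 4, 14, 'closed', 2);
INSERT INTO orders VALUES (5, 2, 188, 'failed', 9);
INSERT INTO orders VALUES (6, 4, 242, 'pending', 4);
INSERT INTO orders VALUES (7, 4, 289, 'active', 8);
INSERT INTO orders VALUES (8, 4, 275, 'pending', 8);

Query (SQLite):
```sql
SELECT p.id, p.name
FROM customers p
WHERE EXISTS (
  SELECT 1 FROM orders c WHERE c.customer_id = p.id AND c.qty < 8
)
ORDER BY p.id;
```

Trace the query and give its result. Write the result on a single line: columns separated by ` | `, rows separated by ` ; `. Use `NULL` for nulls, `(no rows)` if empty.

3 | Priya ; 4 | Mira

For each customers row, check whether any orders with matching customer_id has qty < 8.
Keep rows where that is true.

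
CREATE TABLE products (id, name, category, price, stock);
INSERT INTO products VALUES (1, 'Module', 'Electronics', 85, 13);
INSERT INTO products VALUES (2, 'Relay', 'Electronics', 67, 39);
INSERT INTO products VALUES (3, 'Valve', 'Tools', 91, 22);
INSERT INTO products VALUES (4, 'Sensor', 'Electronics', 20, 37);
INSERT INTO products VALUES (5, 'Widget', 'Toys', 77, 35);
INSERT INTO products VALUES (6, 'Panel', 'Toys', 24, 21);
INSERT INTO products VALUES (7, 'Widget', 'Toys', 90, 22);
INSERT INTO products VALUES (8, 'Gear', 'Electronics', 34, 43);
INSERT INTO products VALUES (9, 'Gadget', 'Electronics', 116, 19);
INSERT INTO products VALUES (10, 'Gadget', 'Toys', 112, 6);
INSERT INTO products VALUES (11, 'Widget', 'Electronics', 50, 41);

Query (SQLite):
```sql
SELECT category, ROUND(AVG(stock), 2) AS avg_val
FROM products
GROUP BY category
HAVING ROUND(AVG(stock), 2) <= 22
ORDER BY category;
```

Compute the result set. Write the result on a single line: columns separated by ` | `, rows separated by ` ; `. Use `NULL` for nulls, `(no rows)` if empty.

Tools | 22 ; Toys | 21

Partition products by category; compute ROUND(AVG(stock), 2) within each group.
HAVING: keep groups where ROUND(AVG(stock), 2) <= 22.
  Electronics: ids {1, 2, 4, 8, 9, 11} → ROUND(AVG(stock), 2)=32
  Tools: ids {3} → ROUND(AVG(stock), 2)=22
  Toys: ids {5, 6, 7, 10} → ROUND(AVG(stock), 2)=21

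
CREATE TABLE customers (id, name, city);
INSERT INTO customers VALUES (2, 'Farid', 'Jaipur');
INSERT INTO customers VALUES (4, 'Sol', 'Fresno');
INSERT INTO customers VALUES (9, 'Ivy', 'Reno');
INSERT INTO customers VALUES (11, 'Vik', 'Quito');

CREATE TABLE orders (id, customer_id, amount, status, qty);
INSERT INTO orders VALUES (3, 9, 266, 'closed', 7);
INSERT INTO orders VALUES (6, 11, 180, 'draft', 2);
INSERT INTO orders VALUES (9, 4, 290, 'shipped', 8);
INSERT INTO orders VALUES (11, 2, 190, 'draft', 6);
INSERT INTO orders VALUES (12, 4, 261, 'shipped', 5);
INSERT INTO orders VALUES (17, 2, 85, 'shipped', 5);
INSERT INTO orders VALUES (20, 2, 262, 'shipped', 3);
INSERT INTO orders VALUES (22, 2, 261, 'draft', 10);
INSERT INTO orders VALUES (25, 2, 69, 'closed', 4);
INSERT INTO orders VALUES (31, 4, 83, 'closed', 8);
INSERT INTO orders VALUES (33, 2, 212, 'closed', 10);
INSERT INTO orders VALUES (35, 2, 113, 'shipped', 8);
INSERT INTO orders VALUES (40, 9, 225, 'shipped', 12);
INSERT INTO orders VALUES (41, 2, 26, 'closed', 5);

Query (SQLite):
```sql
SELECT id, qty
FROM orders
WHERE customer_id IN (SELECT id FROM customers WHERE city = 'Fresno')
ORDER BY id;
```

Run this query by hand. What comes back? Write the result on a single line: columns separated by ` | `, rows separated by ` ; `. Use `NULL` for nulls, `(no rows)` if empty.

Inner query: customers.id where city = 'Fresno'.
Outer: keep orders rows whose customer_id is in that set.
Inner query → {4}

9 | 8 ; 12 | 5 ; 31 | 8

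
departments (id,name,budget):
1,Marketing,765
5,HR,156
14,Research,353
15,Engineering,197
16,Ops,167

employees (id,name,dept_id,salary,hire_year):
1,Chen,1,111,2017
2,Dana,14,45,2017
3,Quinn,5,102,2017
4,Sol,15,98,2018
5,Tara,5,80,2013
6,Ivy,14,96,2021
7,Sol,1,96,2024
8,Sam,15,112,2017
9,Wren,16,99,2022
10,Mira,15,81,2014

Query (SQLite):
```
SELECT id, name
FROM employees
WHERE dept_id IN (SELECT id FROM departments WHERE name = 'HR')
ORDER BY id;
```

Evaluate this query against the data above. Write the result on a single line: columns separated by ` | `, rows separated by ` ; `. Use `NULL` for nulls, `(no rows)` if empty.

3 | Quinn ; 5 | Tara

Inner query: departments.id where name = 'HR'.
Outer: keep employees rows whose dept_id is in that set.
Inner query → {5}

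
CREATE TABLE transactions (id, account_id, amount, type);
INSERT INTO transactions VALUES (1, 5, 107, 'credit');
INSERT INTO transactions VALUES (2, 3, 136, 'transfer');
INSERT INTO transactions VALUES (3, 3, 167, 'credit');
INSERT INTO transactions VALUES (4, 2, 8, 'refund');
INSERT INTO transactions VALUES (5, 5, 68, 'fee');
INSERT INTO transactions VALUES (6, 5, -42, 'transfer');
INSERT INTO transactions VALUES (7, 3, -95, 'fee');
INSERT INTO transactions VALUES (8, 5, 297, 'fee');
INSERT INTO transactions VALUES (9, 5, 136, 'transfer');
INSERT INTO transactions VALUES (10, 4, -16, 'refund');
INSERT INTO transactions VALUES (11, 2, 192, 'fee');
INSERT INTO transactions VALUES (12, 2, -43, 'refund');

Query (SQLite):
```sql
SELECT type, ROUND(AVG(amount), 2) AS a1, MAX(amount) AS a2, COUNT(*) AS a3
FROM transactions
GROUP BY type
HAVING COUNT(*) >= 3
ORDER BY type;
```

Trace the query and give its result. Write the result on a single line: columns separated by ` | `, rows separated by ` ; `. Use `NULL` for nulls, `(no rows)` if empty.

Group transactions by type.
Per group compute: ROUND(AVG(amount), 2), MAX(amount), COUNT(*).
HAVING: drop groups with fewer than 3 rows.
  credit: ids {1, 3} → ROUND(AVG(amount), 2)=137, MAX(amount)=167, COUNT(*)=2
  fee: ids {5, 7, 8, 11} → ROUND(AVG(amount), 2)=115.5, MAX(amount)=297, COUNT(*)=4
  refund: ids {4, 10, 12} → ROUND(AVG(amount), 2)=-17, MAX(amount)=8, COUNT(*)=3
  transfer: ids {2, 6, 9} → ROUND(AVG(amount), 2)=76.67, MAX(amount)=136, COUNT(*)=3

fee | 115.5 | 297 | 4 ; refund | -17 | 8 | 3 ; transfer | 76.67 | 136 | 3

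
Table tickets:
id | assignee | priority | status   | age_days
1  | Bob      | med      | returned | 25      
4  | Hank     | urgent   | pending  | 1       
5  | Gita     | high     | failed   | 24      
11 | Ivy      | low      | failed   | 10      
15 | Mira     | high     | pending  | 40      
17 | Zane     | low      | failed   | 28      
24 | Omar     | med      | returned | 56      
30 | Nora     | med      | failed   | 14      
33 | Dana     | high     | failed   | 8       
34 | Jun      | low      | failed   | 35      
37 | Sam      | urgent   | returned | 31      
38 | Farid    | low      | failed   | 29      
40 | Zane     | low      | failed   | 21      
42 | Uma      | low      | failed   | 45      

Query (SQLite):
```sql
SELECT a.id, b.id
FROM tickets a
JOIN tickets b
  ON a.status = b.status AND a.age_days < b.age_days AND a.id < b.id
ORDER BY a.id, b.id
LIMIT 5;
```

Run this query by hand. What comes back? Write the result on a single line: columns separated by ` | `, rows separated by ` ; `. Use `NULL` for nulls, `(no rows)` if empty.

1 | 24 ; 1 | 37 ; 4 | 15 ; 5 | 17 ; 5 | 34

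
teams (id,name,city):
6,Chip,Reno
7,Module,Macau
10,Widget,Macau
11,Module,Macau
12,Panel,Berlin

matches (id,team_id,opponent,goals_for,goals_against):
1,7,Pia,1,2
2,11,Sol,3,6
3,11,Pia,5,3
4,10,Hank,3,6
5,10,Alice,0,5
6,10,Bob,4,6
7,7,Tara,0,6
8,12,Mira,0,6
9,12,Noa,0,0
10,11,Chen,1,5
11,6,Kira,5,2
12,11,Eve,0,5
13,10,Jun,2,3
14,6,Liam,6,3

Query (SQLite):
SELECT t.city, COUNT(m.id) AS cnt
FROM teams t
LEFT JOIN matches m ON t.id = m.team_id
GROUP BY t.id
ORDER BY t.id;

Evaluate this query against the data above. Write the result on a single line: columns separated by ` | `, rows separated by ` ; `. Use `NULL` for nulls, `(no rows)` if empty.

LEFT JOIN keeps every teams row; unmatched ones get NULL for matches columns.
Group by teams.id and compute COUNT(m.id). COUNT(col) of an all-NULL group is 0.
  6: ids {11, 14} → COUNT(m.id)=2
  7: ids {1, 7} → COUNT(m.id)=2
  10: ids {4, 5, 6, 13} → COUNT(m.id)=4
  11: ids {2, 3, 10, 12} → COUNT(m.id)=4
  12: ids {8, 9} → COUNT(m.id)=2

Reno | 2 ; Macau | 2 ; Macau | 4 ; Macau | 4 ; Berlin | 2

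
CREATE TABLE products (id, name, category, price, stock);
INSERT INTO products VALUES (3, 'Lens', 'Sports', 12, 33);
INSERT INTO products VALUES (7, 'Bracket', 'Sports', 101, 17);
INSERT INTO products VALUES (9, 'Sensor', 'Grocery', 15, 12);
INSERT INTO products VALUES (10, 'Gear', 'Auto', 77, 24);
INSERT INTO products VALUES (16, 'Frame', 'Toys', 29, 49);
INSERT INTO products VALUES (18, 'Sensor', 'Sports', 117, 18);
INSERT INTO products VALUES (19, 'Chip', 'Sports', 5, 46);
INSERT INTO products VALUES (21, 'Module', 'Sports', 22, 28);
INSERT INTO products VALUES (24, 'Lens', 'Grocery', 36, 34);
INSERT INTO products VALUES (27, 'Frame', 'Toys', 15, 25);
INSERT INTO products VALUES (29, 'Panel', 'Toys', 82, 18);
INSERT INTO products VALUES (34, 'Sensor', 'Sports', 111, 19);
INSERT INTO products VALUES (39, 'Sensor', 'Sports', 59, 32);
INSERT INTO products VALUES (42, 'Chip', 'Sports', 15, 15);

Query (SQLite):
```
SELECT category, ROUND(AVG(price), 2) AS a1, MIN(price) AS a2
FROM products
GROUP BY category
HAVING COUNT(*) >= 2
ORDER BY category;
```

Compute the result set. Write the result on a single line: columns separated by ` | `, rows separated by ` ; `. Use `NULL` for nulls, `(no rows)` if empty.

Grocery | 25.5 | 15 ; Sports | 55.25 | 5 ; Toys | 42 | 15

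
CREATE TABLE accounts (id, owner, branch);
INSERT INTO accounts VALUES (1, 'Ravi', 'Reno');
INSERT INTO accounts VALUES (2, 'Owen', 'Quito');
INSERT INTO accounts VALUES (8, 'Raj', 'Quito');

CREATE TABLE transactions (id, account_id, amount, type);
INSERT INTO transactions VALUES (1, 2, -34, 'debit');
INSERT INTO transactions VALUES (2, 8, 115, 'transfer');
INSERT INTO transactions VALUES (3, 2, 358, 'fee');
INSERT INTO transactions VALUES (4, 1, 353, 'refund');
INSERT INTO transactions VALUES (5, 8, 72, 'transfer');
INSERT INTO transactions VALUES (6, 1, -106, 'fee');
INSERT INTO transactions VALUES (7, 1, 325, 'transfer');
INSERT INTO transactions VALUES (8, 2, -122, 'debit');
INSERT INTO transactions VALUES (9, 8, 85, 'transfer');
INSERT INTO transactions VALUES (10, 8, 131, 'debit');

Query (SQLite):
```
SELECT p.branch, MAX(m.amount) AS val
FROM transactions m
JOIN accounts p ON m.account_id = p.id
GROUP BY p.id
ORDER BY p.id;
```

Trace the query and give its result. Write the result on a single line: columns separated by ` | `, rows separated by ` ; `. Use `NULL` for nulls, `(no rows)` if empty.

Join each transactions row to its accounts via account_id.
Group joined rows by accounts.id; compute MAX(m.amount) per group.
  1: ids {4, 6, 7} → MAX(m.amount)=353
  2: ids {1, 3, 8} → MAX(m.amount)=358
  8: ids {2, 5, 9, 10} → MAX(m.amount)=131

Reno | 353 ; Quito | 358 ; Quito | 131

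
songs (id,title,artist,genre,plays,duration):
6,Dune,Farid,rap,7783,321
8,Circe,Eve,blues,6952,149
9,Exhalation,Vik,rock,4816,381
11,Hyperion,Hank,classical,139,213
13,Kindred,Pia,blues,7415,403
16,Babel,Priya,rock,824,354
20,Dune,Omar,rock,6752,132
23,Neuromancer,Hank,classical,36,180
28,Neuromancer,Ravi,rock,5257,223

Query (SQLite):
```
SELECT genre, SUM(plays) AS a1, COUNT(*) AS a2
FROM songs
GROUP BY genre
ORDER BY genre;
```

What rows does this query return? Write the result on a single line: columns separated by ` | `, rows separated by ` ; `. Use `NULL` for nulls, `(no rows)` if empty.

blues | 14367 | 2 ; classical | 175 | 2 ; rap | 7783 | 1 ; rock | 17649 | 4

Group songs by genre.
Per group compute: SUM(plays), COUNT(*).
  blues: ids {8, 13} → SUM(plays)=14367, COUNT(*)=2
  classical: ids {11, 23} → SUM(plays)=175, COUNT(*)=2
  rap: ids {6} → SUM(plays)=7783, COUNT(*)=1
  rock: ids {9, 16, 20, 28} → SUM(plays)=17649, COUNT(*)=4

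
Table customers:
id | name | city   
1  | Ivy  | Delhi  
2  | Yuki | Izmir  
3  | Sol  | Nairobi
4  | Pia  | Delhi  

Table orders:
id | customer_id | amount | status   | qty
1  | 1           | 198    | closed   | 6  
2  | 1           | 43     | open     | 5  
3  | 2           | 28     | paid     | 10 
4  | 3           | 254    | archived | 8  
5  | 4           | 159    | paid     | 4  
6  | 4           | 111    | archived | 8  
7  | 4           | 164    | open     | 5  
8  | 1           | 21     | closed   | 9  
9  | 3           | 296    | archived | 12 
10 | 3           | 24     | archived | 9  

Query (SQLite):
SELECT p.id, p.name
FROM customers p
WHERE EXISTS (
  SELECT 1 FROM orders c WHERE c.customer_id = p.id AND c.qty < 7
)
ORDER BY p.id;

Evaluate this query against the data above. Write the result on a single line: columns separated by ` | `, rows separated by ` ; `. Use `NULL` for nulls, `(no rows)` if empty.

1 | Ivy ; 4 | Pia

For each customers row, check whether any orders with matching customer_id has qty < 7.
Keep rows where that is true.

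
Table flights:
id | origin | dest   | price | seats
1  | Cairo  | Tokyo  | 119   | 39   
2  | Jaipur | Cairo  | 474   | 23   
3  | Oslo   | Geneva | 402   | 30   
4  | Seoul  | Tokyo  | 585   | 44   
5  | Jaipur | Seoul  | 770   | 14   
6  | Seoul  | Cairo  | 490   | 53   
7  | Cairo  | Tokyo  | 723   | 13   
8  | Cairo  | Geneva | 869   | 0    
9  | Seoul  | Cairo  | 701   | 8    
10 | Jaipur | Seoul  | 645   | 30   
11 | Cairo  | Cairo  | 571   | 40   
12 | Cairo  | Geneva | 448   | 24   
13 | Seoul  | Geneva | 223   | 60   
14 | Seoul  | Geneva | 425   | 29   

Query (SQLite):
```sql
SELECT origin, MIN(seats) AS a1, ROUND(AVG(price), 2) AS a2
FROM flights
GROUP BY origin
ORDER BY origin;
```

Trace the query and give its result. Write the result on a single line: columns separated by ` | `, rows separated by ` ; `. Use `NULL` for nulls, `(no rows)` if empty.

Group flights by origin.
Per group compute: MIN(seats), ROUND(AVG(price), 2).
  Cairo: ids {1, 7, 8, 11, 12} → MIN(seats)=0, ROUND(AVG(price), 2)=546
  Jaipur: ids {2, 5, 10} → MIN(seats)=14, ROUND(AVG(price), 2)=629.67
  Oslo: ids {3} → MIN(seats)=30, ROUND(AVG(price), 2)=402
  Seoul: ids {4, 6, 9, 13, 14} → MIN(seats)=8, ROUND(AVG(price), 2)=484.8

Cairo | 0 | 546 ; Jaipur | 14 | 629.67 ; Oslo | 30 | 402 ; Seoul | 8 | 484.8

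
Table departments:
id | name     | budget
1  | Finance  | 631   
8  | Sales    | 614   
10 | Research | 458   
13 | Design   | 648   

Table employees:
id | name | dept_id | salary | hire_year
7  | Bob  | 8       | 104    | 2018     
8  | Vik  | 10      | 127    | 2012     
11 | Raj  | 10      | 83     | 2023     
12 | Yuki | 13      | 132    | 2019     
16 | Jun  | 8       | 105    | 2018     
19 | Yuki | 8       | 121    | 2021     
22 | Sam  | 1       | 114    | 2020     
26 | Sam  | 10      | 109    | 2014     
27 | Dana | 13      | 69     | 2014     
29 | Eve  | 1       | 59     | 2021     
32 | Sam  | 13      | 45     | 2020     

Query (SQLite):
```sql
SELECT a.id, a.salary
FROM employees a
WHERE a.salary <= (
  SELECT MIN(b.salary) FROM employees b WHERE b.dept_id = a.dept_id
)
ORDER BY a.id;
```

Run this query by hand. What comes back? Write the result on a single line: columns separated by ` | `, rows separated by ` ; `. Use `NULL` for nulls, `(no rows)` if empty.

7 | 104 ; 11 | 83 ; 29 | 59 ; 32 | 45

For each employees row a, compute MIN(salary) over rows sharing a.dept_id.
Keep row a if a.salary <= that per-group MIN.
  dept_id=1: MIN(salary) = 59
  dept_id=8: MIN(salary) = 104
  dept_id=10: MIN(salary) = 83
  dept_id=13: MIN(salary) = 45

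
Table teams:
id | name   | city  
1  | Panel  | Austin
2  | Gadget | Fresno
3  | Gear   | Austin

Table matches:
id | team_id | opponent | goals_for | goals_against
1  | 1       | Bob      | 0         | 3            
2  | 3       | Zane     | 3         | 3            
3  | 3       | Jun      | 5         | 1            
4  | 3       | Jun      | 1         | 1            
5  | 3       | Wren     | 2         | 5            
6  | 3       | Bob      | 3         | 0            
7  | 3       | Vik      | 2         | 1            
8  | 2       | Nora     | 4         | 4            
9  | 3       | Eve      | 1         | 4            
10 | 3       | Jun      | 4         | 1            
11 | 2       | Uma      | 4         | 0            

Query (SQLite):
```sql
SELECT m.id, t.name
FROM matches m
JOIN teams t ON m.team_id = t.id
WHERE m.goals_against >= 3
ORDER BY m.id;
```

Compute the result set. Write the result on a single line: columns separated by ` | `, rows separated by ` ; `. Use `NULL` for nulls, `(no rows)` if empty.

Each matches row matches the teams row where team_id = teams.id.
Then keep rows with m.goals_against >= 3.

1 | Panel ; 2 | Gear ; 5 | Gear ; 8 | Gadget ; 9 | Gear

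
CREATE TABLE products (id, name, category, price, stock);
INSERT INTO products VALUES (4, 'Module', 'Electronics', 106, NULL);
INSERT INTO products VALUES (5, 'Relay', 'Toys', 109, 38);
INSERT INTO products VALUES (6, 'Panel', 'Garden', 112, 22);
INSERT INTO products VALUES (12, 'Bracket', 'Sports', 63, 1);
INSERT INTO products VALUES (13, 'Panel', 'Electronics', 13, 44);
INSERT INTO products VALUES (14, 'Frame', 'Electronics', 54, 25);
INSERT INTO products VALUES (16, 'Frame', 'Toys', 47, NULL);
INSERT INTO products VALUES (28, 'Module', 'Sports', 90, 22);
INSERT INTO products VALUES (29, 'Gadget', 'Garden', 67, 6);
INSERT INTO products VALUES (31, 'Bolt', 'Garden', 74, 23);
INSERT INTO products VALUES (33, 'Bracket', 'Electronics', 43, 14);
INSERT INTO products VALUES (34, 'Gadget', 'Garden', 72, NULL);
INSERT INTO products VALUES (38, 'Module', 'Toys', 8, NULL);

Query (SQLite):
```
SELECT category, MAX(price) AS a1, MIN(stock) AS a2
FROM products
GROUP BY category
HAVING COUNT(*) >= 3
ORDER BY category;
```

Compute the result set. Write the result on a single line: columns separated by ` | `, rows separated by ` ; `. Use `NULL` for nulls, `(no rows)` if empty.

Electronics | 106 | 14 ; Garden | 112 | 6 ; Toys | 109 | 38

Group products by category.
Per group compute: MAX(price), MIN(stock).
HAVING: drop groups with fewer than 3 rows.
  Electronics: ids {4, 13, 14, 33} → MAX(price)=106, MIN(stock)=14
  Garden: ids {6, 29, 31, 34} → MAX(price)=112, MIN(stock)=6
  Sports: ids {12, 28} → MAX(price)=90, MIN(stock)=1
  Toys: ids {5, 16, 38} → MAX(price)=109, MIN(stock)=38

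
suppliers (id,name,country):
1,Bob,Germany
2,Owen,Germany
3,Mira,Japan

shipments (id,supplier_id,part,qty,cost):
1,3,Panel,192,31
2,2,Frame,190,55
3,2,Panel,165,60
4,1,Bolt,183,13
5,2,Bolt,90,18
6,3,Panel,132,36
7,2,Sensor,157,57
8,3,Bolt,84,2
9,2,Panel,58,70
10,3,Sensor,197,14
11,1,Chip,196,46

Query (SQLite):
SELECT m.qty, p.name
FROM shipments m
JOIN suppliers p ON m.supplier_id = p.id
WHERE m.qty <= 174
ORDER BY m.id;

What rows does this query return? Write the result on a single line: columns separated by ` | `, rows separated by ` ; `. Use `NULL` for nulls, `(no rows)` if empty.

Each shipments row matches the suppliers row where supplier_id = suppliers.id.
Then keep rows with m.qty <= 174.

165 | Owen ; 90 | Owen ; 132 | Mira ; 157 | Owen ; 84 | Mira ; 58 | Owen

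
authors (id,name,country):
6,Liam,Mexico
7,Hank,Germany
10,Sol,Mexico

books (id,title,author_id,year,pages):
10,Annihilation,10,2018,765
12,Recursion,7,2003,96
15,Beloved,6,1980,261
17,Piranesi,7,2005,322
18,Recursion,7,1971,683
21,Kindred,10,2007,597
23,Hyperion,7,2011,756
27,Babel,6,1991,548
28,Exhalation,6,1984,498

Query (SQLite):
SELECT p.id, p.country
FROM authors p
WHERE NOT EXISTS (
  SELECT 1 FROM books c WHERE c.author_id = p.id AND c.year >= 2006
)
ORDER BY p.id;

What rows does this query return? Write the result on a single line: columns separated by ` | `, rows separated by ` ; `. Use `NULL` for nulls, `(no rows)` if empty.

6 | Mexico

For each authors row, check whether any books with matching author_id has year >= 2006.
Keep rows where that is false.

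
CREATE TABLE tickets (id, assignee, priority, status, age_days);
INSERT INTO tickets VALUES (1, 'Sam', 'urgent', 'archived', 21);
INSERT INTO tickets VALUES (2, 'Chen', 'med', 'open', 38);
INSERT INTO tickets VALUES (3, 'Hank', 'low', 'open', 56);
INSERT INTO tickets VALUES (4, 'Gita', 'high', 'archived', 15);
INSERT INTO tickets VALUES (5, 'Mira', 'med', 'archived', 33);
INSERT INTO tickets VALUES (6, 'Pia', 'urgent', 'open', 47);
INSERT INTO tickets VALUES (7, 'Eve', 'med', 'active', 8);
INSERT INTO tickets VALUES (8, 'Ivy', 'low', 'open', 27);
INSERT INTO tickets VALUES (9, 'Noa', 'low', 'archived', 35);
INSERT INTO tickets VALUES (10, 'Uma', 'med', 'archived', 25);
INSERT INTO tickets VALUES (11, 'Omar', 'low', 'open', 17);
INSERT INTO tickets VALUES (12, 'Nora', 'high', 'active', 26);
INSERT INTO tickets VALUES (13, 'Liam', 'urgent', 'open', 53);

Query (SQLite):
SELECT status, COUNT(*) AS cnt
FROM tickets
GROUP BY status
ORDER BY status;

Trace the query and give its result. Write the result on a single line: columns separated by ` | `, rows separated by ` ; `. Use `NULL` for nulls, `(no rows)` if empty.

active | 2 ; archived | 5 ; open | 6

Partition tickets by status; compute COUNT(*) within each group.
  active: ids {7, 12} → COUNT(*)=2
  archived: ids {1, 4, 5, 9, 10} → COUNT(*)=5
  open: ids {2, 3, 6, 8, 11, 13} → COUNT(*)=6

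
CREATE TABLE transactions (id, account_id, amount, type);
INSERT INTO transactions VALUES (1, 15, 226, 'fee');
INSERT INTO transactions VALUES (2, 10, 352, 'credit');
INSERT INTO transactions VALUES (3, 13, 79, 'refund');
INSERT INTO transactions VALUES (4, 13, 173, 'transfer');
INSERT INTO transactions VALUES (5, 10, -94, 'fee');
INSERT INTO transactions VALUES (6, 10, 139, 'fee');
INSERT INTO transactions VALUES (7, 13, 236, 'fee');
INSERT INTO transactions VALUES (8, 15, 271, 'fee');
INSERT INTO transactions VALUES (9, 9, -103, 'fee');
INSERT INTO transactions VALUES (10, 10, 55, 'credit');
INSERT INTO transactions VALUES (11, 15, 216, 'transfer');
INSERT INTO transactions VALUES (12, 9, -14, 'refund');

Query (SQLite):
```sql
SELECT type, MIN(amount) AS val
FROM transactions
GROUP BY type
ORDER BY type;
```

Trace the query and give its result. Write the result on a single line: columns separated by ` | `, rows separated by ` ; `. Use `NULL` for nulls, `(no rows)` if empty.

credit | 55 ; fee | -103 ; refund | -14 ; transfer | 173

Partition transactions by type; compute MIN(amount) within each group.
  credit: ids {2, 10} → MIN(amount)=55
  fee: ids {1, 5, 6, 7, 8, 9} → MIN(amount)=-103
  refund: ids {3, 12} → MIN(amount)=-14
  transfer: ids {4, 11} → MIN(amount)=173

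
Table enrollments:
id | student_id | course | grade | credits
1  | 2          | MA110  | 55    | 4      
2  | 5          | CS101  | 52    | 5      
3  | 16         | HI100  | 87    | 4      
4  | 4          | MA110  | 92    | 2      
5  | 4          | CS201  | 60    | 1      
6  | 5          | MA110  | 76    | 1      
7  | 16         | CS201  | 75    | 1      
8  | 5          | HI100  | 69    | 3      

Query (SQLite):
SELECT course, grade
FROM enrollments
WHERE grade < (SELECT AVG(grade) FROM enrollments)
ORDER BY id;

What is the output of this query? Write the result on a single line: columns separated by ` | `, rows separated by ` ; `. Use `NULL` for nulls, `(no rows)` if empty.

MA110 | 55 ; CS101 | 52 ; CS201 | 60 ; HI100 | 69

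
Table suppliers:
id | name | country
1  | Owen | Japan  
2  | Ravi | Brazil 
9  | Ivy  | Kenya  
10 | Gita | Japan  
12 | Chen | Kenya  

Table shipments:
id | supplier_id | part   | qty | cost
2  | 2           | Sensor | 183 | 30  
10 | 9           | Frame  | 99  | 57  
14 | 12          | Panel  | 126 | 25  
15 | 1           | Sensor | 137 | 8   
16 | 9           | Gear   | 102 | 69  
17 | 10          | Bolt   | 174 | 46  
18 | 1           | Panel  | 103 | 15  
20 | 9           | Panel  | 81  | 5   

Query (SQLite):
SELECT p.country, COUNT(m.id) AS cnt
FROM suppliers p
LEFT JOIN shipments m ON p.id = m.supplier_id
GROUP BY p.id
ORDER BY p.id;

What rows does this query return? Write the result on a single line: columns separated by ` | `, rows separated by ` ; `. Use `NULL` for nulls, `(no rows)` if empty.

Japan | 2 ; Brazil | 1 ; Kenya | 3 ; Japan | 1 ; Kenya | 1

LEFT JOIN keeps every suppliers row; unmatched ones get NULL for shipments columns.
Group by suppliers.id and compute COUNT(m.id). COUNT(col) of an all-NULL group is 0.
  1: ids {15, 18} → COUNT(m.id)=2
  2: ids {2} → COUNT(m.id)=1
  9: ids {10, 16, 20} → COUNT(m.id)=3
  10: ids {17} → COUNT(m.id)=1
  12: ids {14} → COUNT(m.id)=1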